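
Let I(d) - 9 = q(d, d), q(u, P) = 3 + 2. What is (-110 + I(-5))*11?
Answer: -1056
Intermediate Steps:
q(u, P) = 5
I(d) = 14 (I(d) = 9 + 5 = 14)
(-110 + I(-5))*11 = (-110 + 14)*11 = -96*11 = -1056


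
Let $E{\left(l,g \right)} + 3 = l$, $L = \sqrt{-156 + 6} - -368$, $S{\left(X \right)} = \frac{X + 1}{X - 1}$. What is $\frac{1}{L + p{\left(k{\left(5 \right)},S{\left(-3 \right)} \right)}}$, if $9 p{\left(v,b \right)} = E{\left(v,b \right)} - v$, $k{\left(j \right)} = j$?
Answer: $\frac{3309}{1217959} - \frac{45 i \sqrt{6}}{1217959} \approx 0.0027168 - 9.0501 \cdot 10^{-5} i$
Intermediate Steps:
$S{\left(X \right)} = \frac{1 + X}{-1 + X}$
$L = 368 + 5 i \sqrt{6}$ ($L = \sqrt{-150} + 368 = 5 i \sqrt{6} + 368 = 368 + 5 i \sqrt{6} \approx 368.0 + 12.247 i$)
$E{\left(l,g \right)} = -3 + l$
$p{\left(v,b \right)} = - \frac{1}{3}$ ($p{\left(v,b \right)} = \frac{\left(-3 + v\right) - v}{9} = \frac{1}{9} \left(-3\right) = - \frac{1}{3}$)
$\frac{1}{L + p{\left(k{\left(5 \right)},S{\left(-3 \right)} \right)}} = \frac{1}{\left(368 + 5 i \sqrt{6}\right) - \frac{1}{3}} = \frac{1}{\frac{1103}{3} + 5 i \sqrt{6}}$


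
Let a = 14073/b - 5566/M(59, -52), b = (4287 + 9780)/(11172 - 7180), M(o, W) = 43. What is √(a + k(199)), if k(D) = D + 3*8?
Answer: √18462360309629/67209 ≈ 63.932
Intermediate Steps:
k(D) = 24 + D (k(D) = D + 24 = 24 + D)
b = 14067/3992 ≈ 3.5238
a = 779139322/201627 (a = 14073/(14067/3992) - 5566/43 = 14073*(3992/14067) - 5566*1/43 = 18726472/4689 - 5566/43 = 779139322/201627 ≈ 3864.3)
√(a + k(199)) = √(779139322/201627 + (24 + 199)) = √(779139322/201627 + 223) = √(824102143/201627) = √18462360309629/67209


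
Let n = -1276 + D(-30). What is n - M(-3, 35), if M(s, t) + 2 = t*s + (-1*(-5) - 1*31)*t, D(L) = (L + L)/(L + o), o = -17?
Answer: -12113/47 ≈ -257.72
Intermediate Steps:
D(L) = 2*L/(-17 + L) (D(L) = (L + L)/(L - 17) = (2*L)/(-17 + L) = 2*L/(-17 + L))
M(s, t) = -2 - 26*t + s*t (M(s, t) = -2 + (t*s + (-1*(-5) - 1*31)*t) = -2 + (s*t + (5 - 31)*t) = -2 + (s*t - 26*t) = -2 + (-26*t + s*t) = -2 - 26*t + s*t)
n = -59912/47 (n = -1276 + 2*(-30)/(-17 - 30) = -1276 + 2*(-30)/(-47) = -1276 + 2*(-30)*(-1/47) = -1276 + 60/47 = -59912/47 ≈ -1274.7)
n - M(-3, 35) = -59912/47 - (-2 - 26*35 - 3*35) = -59912/47 - (-2 - 910 - 105) = -59912/47 - 1*(-1017) = -59912/47 + 1017 = -12113/47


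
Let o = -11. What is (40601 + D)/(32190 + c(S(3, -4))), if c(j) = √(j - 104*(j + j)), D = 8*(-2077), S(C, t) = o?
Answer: 28595450/38377549 - 2665*√253/38377549 ≈ 0.74400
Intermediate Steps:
S(C, t) = -11
D = -16616
c(j) = 3*√23*√(-j) (c(j) = √(j - 208*j) = √(-207*j) = 3*√23*√(-j))
(40601 + D)/(32190 + c(S(3, -4))) = (40601 - 16616)/(32190 + 3*√23*√(-1*(-11))) = 23985/(32190 + 3*√23*√11) = 23985/(32190 + 3*√253)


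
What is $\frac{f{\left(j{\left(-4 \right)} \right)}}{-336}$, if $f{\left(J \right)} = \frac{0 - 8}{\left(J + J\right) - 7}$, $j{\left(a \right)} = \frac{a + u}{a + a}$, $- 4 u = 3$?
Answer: $- \frac{8}{1953} \approx -0.0040963$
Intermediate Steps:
$u = - \frac{3}{4}$ ($u = \left(- \frac{1}{4}\right) 3 = - \frac{3}{4} \approx -0.75$)
$j{\left(a \right)} = \frac{- \frac{3}{4} + a}{2 a}$ ($j{\left(a \right)} = \frac{a - \frac{3}{4}}{a + a} = \frac{- \frac{3}{4} + a}{2 a}$)
$f{\left(J \right)} = - \frac{8}{-7 + 2 J}$ ($f{\left(J \right)} = - \frac{8}{2 J - 7} = - \frac{8}{-7 + 2 J}$)
$\frac{f{\left(j{\left(-4 \right)} \right)}}{-336} = \frac{\left(-8\right) \frac{1}{-7 + 2 \frac{-3 + 4 \left(-4\right)}{8 \left(-4\right)}}}{-336} = - \frac{8}{-7 + 2 \cdot \frac{1}{8} \left(- \frac{1}{4}\right) \left(-3 - 16\right)} \left(- \frac{1}{336}\right) = - \frac{8}{-7 + 2 \cdot \frac{1}{8} \left(- \frac{1}{4}\right) \left(-19\right)} \left(- \frac{1}{336}\right) = - \frac{8}{-7 + 2 \cdot \frac{19}{32}} \left(- \frac{1}{336}\right) = - \frac{8}{-7 + \frac{19}{16}} \left(- \frac{1}{336}\right) = - \frac{8}{- \frac{93}{16}} \left(- \frac{1}{336}\right) = \left(-8\right) \left(- \frac{16}{93}\right) \left(- \frac{1}{336}\right) = \frac{128}{93} \left(- \frac{1}{336}\right) = - \frac{8}{1953}$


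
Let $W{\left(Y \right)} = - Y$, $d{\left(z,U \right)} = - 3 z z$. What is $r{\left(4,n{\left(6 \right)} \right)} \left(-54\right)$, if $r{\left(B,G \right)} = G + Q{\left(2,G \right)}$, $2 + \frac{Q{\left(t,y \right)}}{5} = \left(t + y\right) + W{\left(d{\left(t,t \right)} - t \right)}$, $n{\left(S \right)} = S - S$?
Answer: $-3780$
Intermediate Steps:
$d{\left(z,U \right)} = - 3 z^{2}$
$n{\left(S \right)} = 0$
$Q{\left(t,y \right)} = -10 + 5 y + 10 t + 15 t^{2}$ ($Q{\left(t,y \right)} = -10 + 5 \left(\left(t + y\right) - \left(- 3 t^{2} - t\right)\right) = -10 + 5 \left(\left(t + y\right) - \left(- t - 3 t^{2}\right)\right) = -10 + 5 \left(\left(t + y\right) + \left(t + 3 t^{2}\right)\right) = -10 + 5 \left(y + 2 t + 3 t^{2}\right) = -10 + \left(5 y + 10 t + 15 t^{2}\right) = -10 + 5 y + 10 t + 15 t^{2}$)
$r{\left(B,G \right)} = 70 + 6 G$ ($r{\left(B,G \right)} = G + \left(-10 + 5 G + 10 \cdot 2 + 15 \cdot 2^{2}\right) = G + \left(-10 + 5 G + 20 + 15 \cdot 4\right) = G + \left(-10 + 5 G + 20 + 60\right) = G + \left(70 + 5 G\right) = 70 + 6 G$)
$r{\left(4,n{\left(6 \right)} \right)} \left(-54\right) = \left(70 + 6 \cdot 0\right) \left(-54\right) = \left(70 + 0\right) \left(-54\right) = 70 \left(-54\right) = -3780$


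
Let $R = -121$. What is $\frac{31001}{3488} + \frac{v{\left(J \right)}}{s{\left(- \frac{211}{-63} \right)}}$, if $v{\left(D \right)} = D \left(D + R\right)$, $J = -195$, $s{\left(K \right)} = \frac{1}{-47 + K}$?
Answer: $- \frac{197019028979}{73248} \approx -2.6898 \cdot 10^{6}$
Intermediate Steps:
$v{\left(D \right)} = D \left(-121 + D\right)$ ($v{\left(D \right)} = D \left(D - 121\right) = D \left(-121 + D\right)$)
$\frac{31001}{3488} + \frac{v{\left(J \right)}}{s{\left(- \frac{211}{-63} \right)}} = \frac{31001}{3488} + \frac{\left(-195\right) \left(-121 - 195\right)}{\frac{1}{-47 - \frac{211}{-63}}} = 31001 \cdot \frac{1}{3488} + \frac{\left(-195\right) \left(-316\right)}{\frac{1}{-47 - - \frac{211}{63}}} = \frac{31001}{3488} + \frac{61620}{\frac{1}{-47 + \frac{211}{63}}} = \frac{31001}{3488} + \frac{61620}{\frac{1}{- \frac{2750}{63}}} = \frac{31001}{3488} + \frac{61620}{- \frac{63}{2750}} = \frac{31001}{3488} + 61620 \left(- \frac{2750}{63}\right) = \frac{31001}{3488} - \frac{56485000}{21} = - \frac{197019028979}{73248}$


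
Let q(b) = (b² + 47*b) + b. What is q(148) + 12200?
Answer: 41208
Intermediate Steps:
q(b) = b² + 48*b
q(148) + 12200 = 148*(48 + 148) + 12200 = 148*196 + 12200 = 29008 + 12200 = 41208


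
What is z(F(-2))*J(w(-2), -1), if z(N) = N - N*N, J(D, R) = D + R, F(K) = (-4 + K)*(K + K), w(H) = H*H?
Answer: -1656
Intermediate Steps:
w(H) = H²
F(K) = 2*K*(-4 + K) (F(K) = (-4 + K)*(2*K) = 2*K*(-4 + K))
z(N) = N - N²
z(F(-2))*J(w(-2), -1) = ((2*(-2)*(-4 - 2))*(1 - 2*(-2)*(-4 - 2)))*((-2)² - 1) = ((2*(-2)*(-6))*(1 - 2*(-2)*(-6)))*(4 - 1) = (24*(1 - 1*24))*3 = (24*(1 - 24))*3 = (24*(-23))*3 = -552*3 = -1656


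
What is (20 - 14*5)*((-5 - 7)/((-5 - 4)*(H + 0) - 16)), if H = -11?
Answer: 600/83 ≈ 7.2289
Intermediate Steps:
(20 - 14*5)*((-5 - 7)/((-5 - 4)*(H + 0) - 16)) = (20 - 14*5)*((-5 - 7)/((-5 - 4)*(-11 + 0) - 16)) = (20 - 70)*(-12/(-9*(-11) - 16)) = -(-600)/(99 - 16) = -(-600)/83 = -50*(-12/83) = 600/83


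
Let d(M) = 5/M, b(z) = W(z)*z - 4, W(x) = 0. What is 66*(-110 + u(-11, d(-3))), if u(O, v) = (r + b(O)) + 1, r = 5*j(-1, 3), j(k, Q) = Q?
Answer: -6468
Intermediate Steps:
b(z) = -4 (b(z) = 0*z - 4 = 0 - 4 = -4)
r = 15 (r = 5*3 = 15)
u(O, v) = 12 (u(O, v) = (15 - 4) + 1 = 11 + 1 = 12)
66*(-110 + u(-11, d(-3))) = 66*(-110 + 12) = 66*(-98) = -6468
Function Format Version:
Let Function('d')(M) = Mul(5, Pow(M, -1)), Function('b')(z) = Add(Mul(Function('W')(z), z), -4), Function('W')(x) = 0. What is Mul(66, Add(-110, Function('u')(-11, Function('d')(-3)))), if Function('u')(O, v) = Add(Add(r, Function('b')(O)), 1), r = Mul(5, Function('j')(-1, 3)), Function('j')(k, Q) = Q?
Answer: -6468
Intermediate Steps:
Function('b')(z) = -4 (Function('b')(z) = Add(Mul(0, z), -4) = Add(0, -4) = -4)
r = 15 (r = Mul(5, 3) = 15)
Function('u')(O, v) = 12 (Function('u')(O, v) = Add(Add(15, -4), 1) = Add(11, 1) = 12)
Mul(66, Add(-110, Function('u')(-11, Function('d')(-3)))) = Mul(66, Add(-110, 12)) = Mul(66, -98) = -6468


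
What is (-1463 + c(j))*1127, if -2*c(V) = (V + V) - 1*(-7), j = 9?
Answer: -3325777/2 ≈ -1.6629e+6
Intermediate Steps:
c(V) = -7/2 - V (c(V) = -((V + V) - 1*(-7))/2 = -(2*V + 7)/2 = -(7 + 2*V)/2 = -7/2 - V)
(-1463 + c(j))*1127 = (-1463 + (-7/2 - 1*9))*1127 = (-1463 + (-7/2 - 9))*1127 = (-1463 - 25/2)*1127 = -2951/2*1127 = -3325777/2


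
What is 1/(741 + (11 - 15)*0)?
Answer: 1/741 ≈ 0.0013495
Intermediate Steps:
1/(741 + (11 - 15)*0) = 1/(741 - 4*0) = 1/(741 + 0) = 1/741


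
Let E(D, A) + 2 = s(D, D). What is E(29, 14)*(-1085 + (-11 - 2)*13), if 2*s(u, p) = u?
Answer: -15675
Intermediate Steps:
s(u, p) = u/2
E(D, A) = -2 + D/2
E(29, 14)*(-1085 + (-11 - 2)*13) = (-2 + (1/2)*29)*(-1085 + (-11 - 2)*13) = (-2 + 29/2)*(-1085 - 13*13) = 25*(-1085 - 169)/2 = (25/2)*(-1254) = -15675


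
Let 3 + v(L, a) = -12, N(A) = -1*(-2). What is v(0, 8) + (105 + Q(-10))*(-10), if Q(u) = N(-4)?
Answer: -1085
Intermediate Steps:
N(A) = 2
v(L, a) = -15 (v(L, a) = -3 - 12 = -15)
Q(u) = 2
v(0, 8) + (105 + Q(-10))*(-10) = -15 + (105 + 2)*(-10) = -15 + 107*(-10) = -15 - 1070 = -1085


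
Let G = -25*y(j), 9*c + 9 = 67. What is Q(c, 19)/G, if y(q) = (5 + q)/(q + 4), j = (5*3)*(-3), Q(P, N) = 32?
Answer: -164/125 ≈ -1.3120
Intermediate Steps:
c = 58/9 (c = -1 + (⅑)*67 = -1 + 67/9 = 58/9 ≈ 6.4444)
j = -45 (j = 15*(-3) = -45)
y(q) = (5 + q)/(4 + q)
G = -1000/41 (G = -25*(5 - 45)/(4 - 45) = -25*(-40)/(-41) = -(-25)*(-40)/41 = -25*40/41 = -1000/41 ≈ -24.390)
Q(c, 19)/G = 32/(-1000/41) = 32*(-41/1000) = -164/125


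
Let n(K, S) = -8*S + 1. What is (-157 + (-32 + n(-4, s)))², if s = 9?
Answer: 67600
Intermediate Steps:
n(K, S) = 1 - 8*S
(-157 + (-32 + n(-4, s)))² = (-157 + (-32 + (1 - 8*9)))² = (-157 + (-32 + (1 - 72)))² = (-157 + (-32 - 71))² = (-157 - 103)² = (-260)² = 67600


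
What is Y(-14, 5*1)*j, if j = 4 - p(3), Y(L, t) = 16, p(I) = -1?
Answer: 80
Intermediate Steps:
j = 5 (j = 4 - 1*(-1) = 4 + 1 = 5)
Y(-14, 5*1)*j = 16*5 = 80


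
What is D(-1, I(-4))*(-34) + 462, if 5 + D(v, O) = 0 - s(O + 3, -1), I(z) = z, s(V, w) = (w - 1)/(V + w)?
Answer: 666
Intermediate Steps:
s(V, w) = (-1 + w)/(V + w)
D(v, O) = -5 + 2/(2 + O) (D(v, O) = -5 + (0 - (-1 - 1)/((O + 3) - 1)) = -5 + (0 - (-2)/((3 + O) - 1)) = -5 + (0 - (-2)/(2 + O)) = -5 + (0 + 2/(2 + O)) = -5 + 2/(2 + O))
D(-1, I(-4))*(-34) + 462 = ((-8 - 5*(-4))/(2 - 4))*(-34) + 462 = ((-8 + 20)/(-2))*(-34) + 462 = -½*12*(-34) + 462 = -6*(-34) + 462 = 204 + 462 = 666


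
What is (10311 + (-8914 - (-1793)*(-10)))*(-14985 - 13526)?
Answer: 471372363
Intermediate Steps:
(10311 + (-8914 - (-1793)*(-10)))*(-14985 - 13526) = (10311 + (-8914 - 1*17930))*(-28511) = (10311 + (-8914 - 17930))*(-28511) = (10311 - 26844)*(-28511) = -16533*(-28511) = 471372363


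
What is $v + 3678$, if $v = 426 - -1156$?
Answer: $5260$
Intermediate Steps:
$v = 1582$ ($v = 426 + 1156 = 1582$)
$v + 3678 = 1582 + 3678 = 5260$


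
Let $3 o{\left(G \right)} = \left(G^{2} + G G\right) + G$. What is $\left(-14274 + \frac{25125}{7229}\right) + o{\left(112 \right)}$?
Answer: $- \frac{42438021}{7229} \approx -5870.5$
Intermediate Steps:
$o{\left(G \right)} = \frac{G}{3} + \frac{2 G^{2}}{3}$ ($o{\left(G \right)} = \frac{\left(G^{2} + G G\right) + G}{3} = \frac{\left(G^{2} + G^{2}\right) + G}{3} = \frac{2 G^{2} + G}{3} = \frac{G + 2 G^{2}}{3} = \frac{G}{3} + \frac{2 G^{2}}{3}$)
$\left(-14274 + \frac{25125}{7229}\right) + o{\left(112 \right)} = \left(-14274 + \frac{25125}{7229}\right) + \frac{1}{3} \cdot 112 \left(1 + 2 \cdot 112\right) = \left(-14274 + 25125 \cdot \frac{1}{7229}\right) + \frac{1}{3} \cdot 112 \left(1 + 224\right) = \left(-14274 + \frac{25125}{7229}\right) + \frac{1}{3} \cdot 112 \cdot 225 = - \frac{103161621}{7229} + 8400 = - \frac{42438021}{7229}$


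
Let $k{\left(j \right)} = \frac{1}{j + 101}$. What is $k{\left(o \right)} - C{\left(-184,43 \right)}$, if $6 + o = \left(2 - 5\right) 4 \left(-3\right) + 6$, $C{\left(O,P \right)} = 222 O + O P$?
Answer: $\frac{6680121}{137} \approx 48760.0$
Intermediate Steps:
$o = 36$ ($o = -6 + \left(\left(2 - 5\right) 4 \left(-3\right) + 6\right) = -6 + \left(\left(-3\right) 4 \left(-3\right) + 6\right) = -6 + \left(\left(-12\right) \left(-3\right) + 6\right) = -6 + \left(36 + 6\right) = -6 + 42 = 36$)
$k{\left(j \right)} = \frac{1}{101 + j}$
$k{\left(o \right)} - C{\left(-184,43 \right)} = \frac{1}{101 + 36} - - 184 \left(222 + 43\right) = \frac{1}{137} - \left(-184\right) 265 = \frac{1}{137} - -48760 = \frac{1}{137} + 48760 = \frac{6680121}{137}$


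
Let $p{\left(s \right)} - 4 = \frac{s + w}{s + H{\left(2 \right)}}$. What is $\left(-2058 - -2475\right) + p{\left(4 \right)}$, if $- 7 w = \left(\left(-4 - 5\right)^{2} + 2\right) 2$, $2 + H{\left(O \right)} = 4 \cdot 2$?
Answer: $\frac{14666}{35} \approx 419.03$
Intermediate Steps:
$H{\left(O \right)} = 6$ ($H{\left(O \right)} = -2 + 4 \cdot 2 = -2 + 8 = 6$)
$w = - \frac{166}{7}$ ($w = - \frac{\left(\left(-4 - 5\right)^{2} + 2\right) 2}{7} = - \frac{\left(\left(-9\right)^{2} + 2\right) 2}{7} = - \frac{\left(81 + 2\right) 2}{7} = - \frac{83 \cdot 2}{7} = \left(- \frac{1}{7}\right) 166 = - \frac{166}{7} \approx -23.714$)
$p{\left(s \right)} = 4 + \frac{- \frac{166}{7} + s}{6 + s}$ ($p{\left(s \right)} = 4 + \frac{s - \frac{166}{7}}{s + 6} = 4 + \frac{- \frac{166}{7} + s}{6 + s}$)
$\left(-2058 - -2475\right) + p{\left(4 \right)} = \left(-2058 - -2475\right) + \frac{2 + 35 \cdot 4}{7 \left(6 + 4\right)} = \left(-2058 + 2475\right) + \frac{2 + 140}{7 \cdot 10} = 417 + \frac{1}{7} \cdot \frac{1}{10} \cdot 142 = 417 + \frac{71}{35} = \frac{14666}{35}$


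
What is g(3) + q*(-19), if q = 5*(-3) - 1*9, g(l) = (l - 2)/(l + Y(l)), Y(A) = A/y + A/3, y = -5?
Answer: 7757/17 ≈ 456.29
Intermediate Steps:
Y(A) = 2*A/15 (Y(A) = A/(-5) + A/3 = A*(-⅕) + A*(⅓) = -A/5 + A/3 = 2*A/15)
g(l) = 15*(-2 + l)/(17*l) (g(l) = (l - 2)/(l + 2*l/15) = (-2 + l)/((17*l/15)) = (-2 + l)*(15/(17*l)) = 15*(-2 + l)/(17*l))
q = -24 (q = -15 - 9 = -24)
g(3) + q*(-19) = (15/17)*(-2 + 3)/3 - 24*(-19) = (15/17)*(⅓)*1 + 456 = 5/17 + 456 = 7757/17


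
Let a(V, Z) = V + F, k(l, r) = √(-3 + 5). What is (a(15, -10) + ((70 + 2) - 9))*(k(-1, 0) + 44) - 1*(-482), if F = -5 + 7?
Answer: 4002 + 80*√2 ≈ 4115.1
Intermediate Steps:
k(l, r) = √2
F = 2
a(V, Z) = 2 + V (a(V, Z) = V + 2 = 2 + V)
(a(15, -10) + ((70 + 2) - 9))*(k(-1, 0) + 44) - 1*(-482) = ((2 + 15) + ((70 + 2) - 9))*(√2 + 44) - 1*(-482) = (17 + (72 - 9))*(44 + √2) + 482 = (17 + 63)*(44 + √2) + 482 = 80*(44 + √2) + 482 = (3520 + 80*√2) + 482 = 4002 + 80*√2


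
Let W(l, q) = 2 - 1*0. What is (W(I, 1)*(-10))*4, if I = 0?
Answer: -80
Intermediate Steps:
W(l, q) = 2 (W(l, q) = 2 + 0 = 2)
(W(I, 1)*(-10))*4 = (2*(-10))*4 = -20*4 = -80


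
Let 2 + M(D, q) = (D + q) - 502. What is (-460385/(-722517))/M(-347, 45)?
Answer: -460385/582348702 ≈ -0.00079057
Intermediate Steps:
M(D, q) = -504 + D + q (M(D, q) = -2 + ((D + q) - 502) = -2 + (-502 + D + q) = -504 + D + q)
(-460385/(-722517))/M(-347, 45) = (-460385/(-722517))/(-504 - 347 + 45) = -460385*(-1/722517)/(-806) = (460385/722517)*(-1/806) = -460385/582348702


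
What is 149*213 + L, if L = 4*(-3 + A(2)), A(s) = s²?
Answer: 31741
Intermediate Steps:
L = 4 (L = 4*(-3 + 2²) = 4*(-3 + 4) = 4*1 = 4)
149*213 + L = 149*213 + 4 = 31737 + 4 = 31741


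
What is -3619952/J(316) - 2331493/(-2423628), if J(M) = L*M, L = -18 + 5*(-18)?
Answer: 6831007885/63822204 ≈ 107.03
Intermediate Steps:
L = -108 (L = -18 - 90 = -108)
J(M) = -108*M
-3619952/J(316) - 2331493/(-2423628) = -3619952/((-108*316)) - 2331493/(-2423628) = -3619952/(-34128) - 2331493*(-1/2423628) = -3619952*(-1/34128) + 2331493/2423628 = 226247/2133 + 2331493/2423628 = 6831007885/63822204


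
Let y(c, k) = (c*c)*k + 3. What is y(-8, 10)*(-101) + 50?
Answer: -64893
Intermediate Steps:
y(c, k) = 3 + k*c**2 (y(c, k) = c**2*k + 3 = k*c**2 + 3 = 3 + k*c**2)
y(-8, 10)*(-101) + 50 = (3 + 10*(-8)**2)*(-101) + 50 = (3 + 10*64)*(-101) + 50 = (3 + 640)*(-101) + 50 = 643*(-101) + 50 = -64943 + 50 = -64893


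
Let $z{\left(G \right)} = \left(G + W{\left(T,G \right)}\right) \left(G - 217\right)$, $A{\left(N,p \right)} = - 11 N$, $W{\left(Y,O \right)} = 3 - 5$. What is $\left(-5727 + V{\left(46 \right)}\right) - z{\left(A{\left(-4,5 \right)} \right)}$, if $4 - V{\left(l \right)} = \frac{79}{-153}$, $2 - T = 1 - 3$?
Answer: $\frac{236158}{153} \approx 1543.5$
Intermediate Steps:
$T = 4$ ($T = 2 - \left(1 - 3\right) = 2 - -2 = 2 + 2 = 4$)
$W{\left(Y,O \right)} = -2$
$V{\left(l \right)} = \frac{691}{153}$ ($V{\left(l \right)} = 4 - \frac{79}{-153} = 4 - 79 \left(- \frac{1}{153}\right) = 4 - - \frac{79}{153} = 4 + \frac{79}{153} = \frac{691}{153}$)
$z{\left(G \right)} = \left(-217 + G\right) \left(-2 + G\right)$ ($z{\left(G \right)} = \left(G - 2\right) \left(G - 217\right) = \left(-2 + G\right) \left(-217 + G\right) = \left(-217 + G\right) \left(-2 + G\right)$)
$\left(-5727 + V{\left(46 \right)}\right) - z{\left(A{\left(-4,5 \right)} \right)} = \left(-5727 + \frac{691}{153}\right) - \left(434 + \left(\left(-11\right) \left(-4\right)\right)^{2} - 219 \left(\left(-11\right) \left(-4\right)\right)\right) = - \frac{875540}{153} - \left(434 + 44^{2} - 9636\right) = - \frac{875540}{153} - \left(434 + 1936 - 9636\right) = - \frac{875540}{153} - -7266 = - \frac{875540}{153} + 7266 = \frac{236158}{153}$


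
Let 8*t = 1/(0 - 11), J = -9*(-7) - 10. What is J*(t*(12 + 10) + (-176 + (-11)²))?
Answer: -11713/4 ≈ -2928.3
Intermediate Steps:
J = 53 (J = 63 - 10 = 53)
t = -1/88 (t = 1/(8*(0 - 11)) = (⅛)/(-11) = (⅛)*(-1/11) = -1/88 ≈ -0.011364)
J*(t*(12 + 10) + (-176 + (-11)²)) = 53*(-(12 + 10)/88 + (-176 + (-11)²)) = 53*(-1/88*22 + (-176 + 121)) = 53*(-¼ - 55) = 53*(-221/4) = -11713/4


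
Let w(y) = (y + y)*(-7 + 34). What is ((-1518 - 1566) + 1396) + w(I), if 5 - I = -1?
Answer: -1364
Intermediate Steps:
I = 6 (I = 5 - 1*(-1) = 5 + 1 = 6)
w(y) = 54*y (w(y) = (2*y)*27 = 54*y)
((-1518 - 1566) + 1396) + w(I) = ((-1518 - 1566) + 1396) + 54*6 = (-3084 + 1396) + 324 = -1688 + 324 = -1364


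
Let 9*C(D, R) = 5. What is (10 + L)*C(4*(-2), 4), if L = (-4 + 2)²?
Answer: 70/9 ≈ 7.7778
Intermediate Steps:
C(D, R) = 5/9 (C(D, R) = (⅑)*5 = 5/9)
L = 4 (L = (-2)² = 4)
(10 + L)*C(4*(-2), 4) = (10 + 4)*(5/9) = 14*(5/9) = 70/9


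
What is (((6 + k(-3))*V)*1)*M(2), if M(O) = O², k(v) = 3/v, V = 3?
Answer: 60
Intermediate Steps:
(((6 + k(-3))*V)*1)*M(2) = (((6 + 3/(-3))*3)*1)*2² = (((6 + 3*(-⅓))*3)*1)*4 = (((6 - 1)*3)*1)*4 = ((5*3)*1)*4 = (15*1)*4 = 15*4 = 60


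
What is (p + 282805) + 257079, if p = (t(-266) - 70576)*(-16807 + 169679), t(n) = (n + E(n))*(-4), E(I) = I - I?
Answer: -10625898580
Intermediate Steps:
E(I) = 0
t(n) = -4*n (t(n) = (n + 0)*(-4) = n*(-4) = -4*n)
p = -10626438464 (p = (-4*(-266) - 70576)*(-16807 + 169679) = (1064 - 70576)*152872 = -69512*152872 = -10626438464)
(p + 282805) + 257079 = (-10626438464 + 282805) + 257079 = -10626155659 + 257079 = -10625898580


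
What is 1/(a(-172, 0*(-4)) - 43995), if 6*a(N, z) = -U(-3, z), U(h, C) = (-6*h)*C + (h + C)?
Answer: -2/87989 ≈ -2.2730e-5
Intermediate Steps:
U(h, C) = C + h - 6*C*h (U(h, C) = -6*C*h + (C + h) = C + h - 6*C*h)
a(N, z) = ½ - 19*z/6 (a(N, z) = (-(z - 3 - 6*z*(-3)))/6 = (-(z - 3 + 18*z))/6 = (-(-3 + 19*z))/6 = (3 - 19*z)/6 = ½ - 19*z/6)
1/(a(-172, 0*(-4)) - 43995) = 1/((½ - 0*(-4)) - 43995) = 1/((½ - 19/6*0) - 43995) = 1/((½ + 0) - 43995) = 1/(½ - 43995) = 1/(-87989/2) = -2/87989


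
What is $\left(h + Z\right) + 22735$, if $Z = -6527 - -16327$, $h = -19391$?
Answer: $13144$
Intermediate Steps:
$Z = 9800$ ($Z = -6527 + 16327 = 9800$)
$\left(h + Z\right) + 22735 = \left(-19391 + 9800\right) + 22735 = -9591 + 22735 = 13144$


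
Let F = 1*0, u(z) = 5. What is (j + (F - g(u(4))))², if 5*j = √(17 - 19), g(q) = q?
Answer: (25 - I*√2)²/25 ≈ 24.92 - 2.8284*I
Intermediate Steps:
F = 0
j = I*√2/5 (j = √(17 - 19)/5 = √(-2)/5 = (I*√2)/5 = I*√2/5 ≈ 0.28284*I)
(j + (F - g(u(4))))² = (I*√2/5 + (0 - 1*5))² = (I*√2/5 + (0 - 5))² = (I*√2/5 - 5)² = (-5 + I*√2/5)²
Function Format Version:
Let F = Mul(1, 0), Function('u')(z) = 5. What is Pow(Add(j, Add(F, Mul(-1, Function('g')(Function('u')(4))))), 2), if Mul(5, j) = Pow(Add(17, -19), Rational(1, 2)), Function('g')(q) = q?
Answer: Mul(Rational(1, 25), Pow(Add(25, Mul(-1, I, Pow(2, Rational(1, 2)))), 2)) ≈ Add(24.920, Mul(-2.8284, I))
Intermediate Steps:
F = 0
j = Mul(Rational(1, 5), I, Pow(2, Rational(1, 2))) (j = Mul(Rational(1, 5), Pow(Add(17, -19), Rational(1, 2))) = Mul(Rational(1, 5), Pow(-2, Rational(1, 2))) = Mul(Rational(1, 5), Mul(I, Pow(2, Rational(1, 2)))) = Mul(Rational(1, 5), I, Pow(2, Rational(1, 2))) ≈ Mul(0.28284, I))
Pow(Add(j, Add(F, Mul(-1, Function('g')(Function('u')(4))))), 2) = Pow(Add(Mul(Rational(1, 5), I, Pow(2, Rational(1, 2))), Add(0, Mul(-1, 5))), 2) = Pow(Add(Mul(Rational(1, 5), I, Pow(2, Rational(1, 2))), Add(0, -5)), 2) = Pow(Add(Mul(Rational(1, 5), I, Pow(2, Rational(1, 2))), -5), 2) = Pow(Add(-5, Mul(Rational(1, 5), I, Pow(2, Rational(1, 2)))), 2)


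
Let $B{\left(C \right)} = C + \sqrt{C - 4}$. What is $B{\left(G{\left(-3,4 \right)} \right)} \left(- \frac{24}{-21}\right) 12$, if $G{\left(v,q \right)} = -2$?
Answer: $- \frac{192}{7} + \frac{96 i \sqrt{6}}{7} \approx -27.429 + 33.593 i$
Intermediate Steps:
$B{\left(C \right)} = C + \sqrt{-4 + C}$
$B{\left(G{\left(-3,4 \right)} \right)} \left(- \frac{24}{-21}\right) 12 = \left(-2 + \sqrt{-4 - 2}\right) \left(- \frac{24}{-21}\right) 12 = \left(-2 + \sqrt{-6}\right) \left(\left(-24\right) \left(- \frac{1}{21}\right)\right) 12 = \left(-2 + i \sqrt{6}\right) \frac{8}{7} \cdot 12 = \left(- \frac{16}{7} + \frac{8 i \sqrt{6}}{7}\right) 12 = - \frac{192}{7} + \frac{96 i \sqrt{6}}{7}$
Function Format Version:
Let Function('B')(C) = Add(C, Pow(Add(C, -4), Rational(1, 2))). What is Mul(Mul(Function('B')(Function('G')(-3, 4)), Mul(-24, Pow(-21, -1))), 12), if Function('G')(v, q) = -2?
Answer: Add(Rational(-192, 7), Mul(Rational(96, 7), I, Pow(6, Rational(1, 2)))) ≈ Add(-27.429, Mul(33.593, I))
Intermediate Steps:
Function('B')(C) = Add(C, Pow(Add(-4, C), Rational(1, 2)))
Mul(Mul(Function('B')(Function('G')(-3, 4)), Mul(-24, Pow(-21, -1))), 12) = Mul(Mul(Add(-2, Pow(Add(-4, -2), Rational(1, 2))), Mul(-24, Pow(-21, -1))), 12) = Mul(Mul(Add(-2, Pow(-6, Rational(1, 2))), Mul(-24, Rational(-1, 21))), 12) = Mul(Mul(Add(-2, Mul(I, Pow(6, Rational(1, 2)))), Rational(8, 7)), 12) = Mul(Add(Rational(-16, 7), Mul(Rational(8, 7), I, Pow(6, Rational(1, 2)))), 12) = Add(Rational(-192, 7), Mul(Rational(96, 7), I, Pow(6, Rational(1, 2))))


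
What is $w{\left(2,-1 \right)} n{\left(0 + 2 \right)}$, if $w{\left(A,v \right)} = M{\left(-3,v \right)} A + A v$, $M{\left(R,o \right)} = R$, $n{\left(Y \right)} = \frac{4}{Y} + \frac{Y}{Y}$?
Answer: $-24$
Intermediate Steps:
$n{\left(Y \right)} = 1 + \frac{4}{Y}$ ($n{\left(Y \right)} = \frac{4}{Y} + 1 = 1 + \frac{4}{Y}$)
$w{\left(A,v \right)} = - 3 A + A v$
$w{\left(2,-1 \right)} n{\left(0 + 2 \right)} = 2 \left(-3 - 1\right) \frac{4 + \left(0 + 2\right)}{0 + 2} = 2 \left(-4\right) \frac{4 + 2}{2} = - 8 \cdot \frac{1}{2} \cdot 6 = \left(-8\right) 3 = -24$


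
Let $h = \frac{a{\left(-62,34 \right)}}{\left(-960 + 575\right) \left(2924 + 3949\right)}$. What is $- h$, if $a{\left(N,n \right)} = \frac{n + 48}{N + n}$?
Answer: $- \frac{41}{37045470} \approx -1.1067 \cdot 10^{-6}$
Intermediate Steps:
$a{\left(N,n \right)} = \frac{48 + n}{N + n}$
$h = \frac{41}{37045470}$ ($h = \frac{\frac{1}{-62 + 34} \left(48 + 34\right)}{\left(-960 + 575\right) \left(2924 + 3949\right)} = \frac{\frac{1}{-28} \cdot 82}{\left(-385\right) 6873} = \frac{\left(- \frac{1}{28}\right) 82}{-2646105} = \left(- \frac{41}{14}\right) \left(- \frac{1}{2646105}\right) = \frac{41}{37045470} \approx 1.1067 \cdot 10^{-6}$)
$- h = \left(-1\right) \frac{41}{37045470} = - \frac{41}{37045470}$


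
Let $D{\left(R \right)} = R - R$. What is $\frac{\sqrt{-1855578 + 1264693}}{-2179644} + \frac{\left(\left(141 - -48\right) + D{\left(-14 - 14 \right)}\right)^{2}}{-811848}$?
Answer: $- \frac{11907}{270616} - \frac{i \sqrt{590885}}{2179644} \approx -0.044 - 0.00035267 i$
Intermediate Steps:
$D{\left(R \right)} = 0$
$\frac{\sqrt{-1855578 + 1264693}}{-2179644} + \frac{\left(\left(141 - -48\right) + D{\left(-14 - 14 \right)}\right)^{2}}{-811848} = \frac{\sqrt{-1855578 + 1264693}}{-2179644} + \frac{\left(\left(141 - -48\right) + 0\right)^{2}}{-811848} = \sqrt{-590885} \left(- \frac{1}{2179644}\right) + \left(\left(141 + 48\right) + 0\right)^{2} \left(- \frac{1}{811848}\right) = i \sqrt{590885} \left(- \frac{1}{2179644}\right) + \left(189 + 0\right)^{2} \left(- \frac{1}{811848}\right) = - \frac{i \sqrt{590885}}{2179644} + 189^{2} \left(- \frac{1}{811848}\right) = - \frac{i \sqrt{590885}}{2179644} + 35721 \left(- \frac{1}{811848}\right) = - \frac{i \sqrt{590885}}{2179644} - \frac{11907}{270616} = - \frac{11907}{270616} - \frac{i \sqrt{590885}}{2179644}$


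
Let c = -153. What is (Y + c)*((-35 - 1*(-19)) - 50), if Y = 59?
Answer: 6204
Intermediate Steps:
(Y + c)*((-35 - 1*(-19)) - 50) = (59 - 153)*((-35 - 1*(-19)) - 50) = -94*((-35 + 19) - 50) = -94*(-16 - 50) = -94*(-66) = 6204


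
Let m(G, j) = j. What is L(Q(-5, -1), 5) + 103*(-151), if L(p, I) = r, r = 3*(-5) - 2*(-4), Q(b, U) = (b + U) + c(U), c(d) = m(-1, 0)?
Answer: -15560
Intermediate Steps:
c(d) = 0
Q(b, U) = U + b (Q(b, U) = (b + U) + 0 = (U + b) + 0 = U + b)
r = -7 (r = -15 + 8 = -7)
L(p, I) = -7
L(Q(-5, -1), 5) + 103*(-151) = -7 + 103*(-151) = -7 - 15553 = -15560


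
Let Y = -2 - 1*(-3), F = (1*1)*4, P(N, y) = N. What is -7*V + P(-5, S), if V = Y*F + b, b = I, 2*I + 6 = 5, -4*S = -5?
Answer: -59/2 ≈ -29.500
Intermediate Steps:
S = 5/4 (S = -1/4*(-5) = 5/4 ≈ 1.2500)
I = -1/2 (I = -3 + (1/2)*5 = -3 + 5/2 = -1/2 ≈ -0.50000)
b = -1/2 ≈ -0.50000
F = 4 (F = 1*4 = 4)
Y = 1 (Y = -2 + 3 = 1)
V = 7/2 (V = 1*4 - 1/2 = 4 - 1/2 = 7/2 ≈ 3.5000)
-7*V + P(-5, S) = -7*7/2 - 5 = -49/2 - 5 = -59/2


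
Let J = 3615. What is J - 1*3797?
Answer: -182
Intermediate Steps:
J - 1*3797 = 3615 - 1*3797 = 3615 - 3797 = -182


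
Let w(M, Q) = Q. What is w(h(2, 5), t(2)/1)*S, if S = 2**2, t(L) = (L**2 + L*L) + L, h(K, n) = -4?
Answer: 40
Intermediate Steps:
t(L) = L + 2*L**2 (t(L) = (L**2 + L**2) + L = 2*L**2 + L = L + 2*L**2)
S = 4
w(h(2, 5), t(2)/1)*S = ((2*(1 + 2*2))/1)*4 = ((2*(1 + 4))*1)*4 = ((2*5)*1)*4 = (10*1)*4 = 10*4 = 40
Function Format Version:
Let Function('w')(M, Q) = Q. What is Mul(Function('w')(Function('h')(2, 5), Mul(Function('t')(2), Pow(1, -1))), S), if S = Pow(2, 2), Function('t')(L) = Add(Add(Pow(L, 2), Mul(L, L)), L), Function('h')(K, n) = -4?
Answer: 40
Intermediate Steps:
Function('t')(L) = Add(L, Mul(2, Pow(L, 2))) (Function('t')(L) = Add(Add(Pow(L, 2), Pow(L, 2)), L) = Add(Mul(2, Pow(L, 2)), L) = Add(L, Mul(2, Pow(L, 2))))
S = 4
Mul(Function('w')(Function('h')(2, 5), Mul(Function('t')(2), Pow(1, -1))), S) = Mul(Mul(Mul(2, Add(1, Mul(2, 2))), Pow(1, -1)), 4) = Mul(Mul(Mul(2, Add(1, 4)), 1), 4) = Mul(Mul(Mul(2, 5), 1), 4) = Mul(Mul(10, 1), 4) = Mul(10, 4) = 40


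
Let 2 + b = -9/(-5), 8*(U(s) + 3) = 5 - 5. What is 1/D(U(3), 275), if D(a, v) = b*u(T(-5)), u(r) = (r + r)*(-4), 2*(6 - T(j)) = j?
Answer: 5/68 ≈ 0.073529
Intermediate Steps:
T(j) = 6 - j/2
u(r) = -8*r (u(r) = (2*r)*(-4) = -8*r)
U(s) = -3 (U(s) = -3 + (5 - 5)/8 = -3 + (1/8)*0 = -3 + 0 = -3)
b = -1/5 (b = -2 - 9/(-5) = -2 - 9*(-1/5) = -2 + 9/5 = -1/5 ≈ -0.20000)
D(a, v) = 68/5 (D(a, v) = -(-8)*(6 - 1/2*(-5))/5 = -(-8)*(6 + 5/2)/5 = -(-8)*17/(5*2) = -1/5*(-68) = 68/5)
1/D(U(3), 275) = 1/(68/5) = 5/68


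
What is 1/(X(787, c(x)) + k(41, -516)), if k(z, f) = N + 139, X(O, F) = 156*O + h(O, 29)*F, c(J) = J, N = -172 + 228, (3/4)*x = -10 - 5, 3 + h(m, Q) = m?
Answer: 1/107287 ≈ 9.3208e-6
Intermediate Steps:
h(m, Q) = -3 + m
x = -20 (x = 4*(-10 - 5)/3 = (4/3)*(-15) = -20)
N = 56
X(O, F) = 156*O + F*(-3 + O) (X(O, F) = 156*O + (-3 + O)*F = 156*O + F*(-3 + O))
k(z, f) = 195 (k(z, f) = 56 + 139 = 195)
1/(X(787, c(x)) + k(41, -516)) = 1/((156*787 - 20*(-3 + 787)) + 195) = 1/((122772 - 20*784) + 195) = 1/((122772 - 15680) + 195) = 1/(107092 + 195) = 1/107287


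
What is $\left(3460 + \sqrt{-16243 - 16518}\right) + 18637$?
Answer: $22097 + 181 i \approx 22097.0 + 181.0 i$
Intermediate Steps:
$\left(3460 + \sqrt{-16243 - 16518}\right) + 18637 = \left(3460 + \sqrt{-32761}\right) + 18637 = \left(3460 + 181 i\right) + 18637 = 22097 + 181 i$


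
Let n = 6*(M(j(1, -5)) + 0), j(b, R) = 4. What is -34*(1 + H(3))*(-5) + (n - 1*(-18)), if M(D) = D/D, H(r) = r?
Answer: 704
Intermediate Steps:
M(D) = 1
n = 6 (n = 6*(1 + 0) = 6*1 = 6)
-34*(1 + H(3))*(-5) + (n - 1*(-18)) = -34*(1 + 3)*(-5) + (6 - 1*(-18)) = -136*(-5) + (6 + 18) = -34*(-20) + 24 = 680 + 24 = 704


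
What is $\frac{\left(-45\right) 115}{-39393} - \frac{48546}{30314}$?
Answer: $- \frac{97527646}{66342189} \approx -1.4701$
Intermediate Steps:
$\frac{\left(-45\right) 115}{-39393} - \frac{48546}{30314} = \left(-5175\right) \left(- \frac{1}{39393}\right) - \frac{24273}{15157} = \frac{575}{4377} - \frac{24273}{15157} = - \frac{97527646}{66342189}$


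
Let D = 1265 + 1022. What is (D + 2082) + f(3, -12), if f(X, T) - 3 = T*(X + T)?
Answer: 4480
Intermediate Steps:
D = 2287
f(X, T) = 3 + T*(T + X) (f(X, T) = 3 + T*(X + T) = 3 + T*(T + X))
(D + 2082) + f(3, -12) = (2287 + 2082) + (3 + (-12)² - 12*3) = 4369 + (3 + 144 - 36) = 4369 + 111 = 4480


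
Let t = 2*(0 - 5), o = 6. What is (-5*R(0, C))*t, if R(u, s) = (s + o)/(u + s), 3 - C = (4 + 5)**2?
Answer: 600/13 ≈ 46.154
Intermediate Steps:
C = -78 (C = 3 - (4 + 5)**2 = 3 - 1*9**2 = 3 - 1*81 = 3 - 81 = -78)
t = -10 (t = 2*(-5) = -10)
R(u, s) = (6 + s)/(s + u) (R(u, s) = (s + 6)/(u + s) = (6 + s)/(s + u))
(-5*R(0, C))*t = -5*(6 - 78)/(-78 + 0)*(-10) = -5*(-72)/(-78)*(-10) = -(-5)*(-72)/78*(-10) = -5*12/13*(-10) = -60/13*(-10) = 600/13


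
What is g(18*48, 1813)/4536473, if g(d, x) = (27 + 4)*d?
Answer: 26784/4536473 ≈ 0.0059041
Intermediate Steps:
g(d, x) = 31*d
g(18*48, 1813)/4536473 = (31*(18*48))/4536473 = (31*864)*(1/4536473) = 26784*(1/4536473) = 26784/4536473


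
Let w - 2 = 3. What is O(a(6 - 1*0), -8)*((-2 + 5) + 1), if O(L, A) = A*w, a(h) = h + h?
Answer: -160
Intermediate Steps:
w = 5 (w = 2 + 3 = 5)
a(h) = 2*h
O(L, A) = 5*A (O(L, A) = A*5 = 5*A)
O(a(6 - 1*0), -8)*((-2 + 5) + 1) = (5*(-8))*((-2 + 5) + 1) = -40*(3 + 1) = -40*4 = -160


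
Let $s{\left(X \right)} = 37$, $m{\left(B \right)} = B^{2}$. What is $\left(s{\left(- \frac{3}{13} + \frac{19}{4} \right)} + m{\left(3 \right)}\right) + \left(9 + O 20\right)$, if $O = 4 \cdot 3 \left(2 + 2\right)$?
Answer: $1015$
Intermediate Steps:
$O = 48$ ($O = 12 \cdot 4 = 48$)
$\left(s{\left(- \frac{3}{13} + \frac{19}{4} \right)} + m{\left(3 \right)}\right) + \left(9 + O 20\right) = \left(37 + 3^{2}\right) + \left(9 + 48 \cdot 20\right) = \left(37 + 9\right) + \left(9 + 960\right) = 46 + 969 = 1015$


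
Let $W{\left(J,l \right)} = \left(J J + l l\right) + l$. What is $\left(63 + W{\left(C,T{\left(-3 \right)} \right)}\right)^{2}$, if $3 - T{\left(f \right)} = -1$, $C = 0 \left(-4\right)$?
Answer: $6889$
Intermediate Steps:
$C = 0$
$T{\left(f \right)} = 4$ ($T{\left(f \right)} = 3 - -1 = 3 + 1 = 4$)
$W{\left(J,l \right)} = l + J^{2} + l^{2}$ ($W{\left(J,l \right)} = \left(J^{2} + l^{2}\right) + l = l + J^{2} + l^{2}$)
$\left(63 + W{\left(C,T{\left(-3 \right)} \right)}\right)^{2} = \left(63 + \left(4 + 0^{2} + 4^{2}\right)\right)^{2} = \left(63 + \left(4 + 0 + 16\right)\right)^{2} = \left(63 + 20\right)^{2} = 83^{2} = 6889$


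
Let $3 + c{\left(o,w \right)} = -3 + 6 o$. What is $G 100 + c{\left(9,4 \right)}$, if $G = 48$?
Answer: $4848$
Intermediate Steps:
$c{\left(o,w \right)} = -6 + 6 o$ ($c{\left(o,w \right)} = -3 + \left(-3 + 6 o\right) = -6 + 6 o$)
$G 100 + c{\left(9,4 \right)} = 48 \cdot 100 + \left(-6 + 6 \cdot 9\right) = 4800 + \left(-6 + 54\right) = 4800 + 48 = 4848$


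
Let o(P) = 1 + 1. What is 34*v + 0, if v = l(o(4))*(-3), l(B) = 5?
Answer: -510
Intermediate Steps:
o(P) = 2
v = -15 (v = 5*(-3) = -15)
34*v + 0 = 34*(-15) + 0 = -510 + 0 = -510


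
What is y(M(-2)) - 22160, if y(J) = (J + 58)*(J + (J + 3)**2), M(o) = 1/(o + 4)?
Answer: -171313/8 ≈ -21414.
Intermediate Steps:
M(o) = 1/(4 + o)
y(J) = (58 + J)*(J + (3 + J)**2)
y(M(-2)) - 22160 = (522 + (1/(4 - 2))**3 + 65*(1/(4 - 2))**2 + 415/(4 - 2)) - 22160 = (522 + (1/2)**3 + 65*(1/2)**2 + 415/2) - 22160 = (522 + (1/2)**3 + 65*(1/2)**2 + 415*(1/2)) - 22160 = (522 + 1/8 + 65*(1/4) + 415/2) - 22160 = (522 + 1/8 + 65/4 + 415/2) - 22160 = 5967/8 - 22160 = -171313/8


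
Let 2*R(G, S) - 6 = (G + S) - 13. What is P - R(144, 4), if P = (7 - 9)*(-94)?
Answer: 235/2 ≈ 117.50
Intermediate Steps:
R(G, S) = -7/2 + G/2 + S/2 (R(G, S) = 3 + ((G + S) - 13)/2 = 3 + (-13 + G + S)/2 = 3 + (-13/2 + G/2 + S/2) = -7/2 + G/2 + S/2)
P = 188 (P = -2*(-94) = 188)
P - R(144, 4) = 188 - (-7/2 + (½)*144 + (½)*4) = 188 - (-7/2 + 72 + 2) = 188 - 1*141/2 = 188 - 141/2 = 235/2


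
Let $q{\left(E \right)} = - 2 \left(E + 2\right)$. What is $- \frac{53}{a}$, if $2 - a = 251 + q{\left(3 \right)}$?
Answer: $\frac{53}{239} \approx 0.22176$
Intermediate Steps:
$q{\left(E \right)} = -4 - 2 E$ ($q{\left(E \right)} = - 2 \left(2 + E\right) = -4 - 2 E$)
$a = -239$ ($a = 2 - \left(251 - 10\right) = 2 - 241 = -239$)
$- \frac{53}{a} = - \frac{53}{-239} = \left(-53\right) \left(- \frac{1}{239}\right) = \frac{53}{239}$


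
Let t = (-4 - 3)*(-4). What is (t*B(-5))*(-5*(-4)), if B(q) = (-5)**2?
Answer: 14000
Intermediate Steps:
t = 28 (t = -7*(-4) = 28)
B(q) = 25
(t*B(-5))*(-5*(-4)) = (28*25)*(-5*(-4)) = 700*20 = 14000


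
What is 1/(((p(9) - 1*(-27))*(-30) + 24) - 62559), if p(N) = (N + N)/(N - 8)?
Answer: -1/63885 ≈ -1.5653e-5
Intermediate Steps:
p(N) = 2*N/(-8 + N) (p(N) = (2*N)/(-8 + N) = 2*N/(-8 + N))
1/(((p(9) - 1*(-27))*(-30) + 24) - 62559) = 1/(((2*9/(-8 + 9) - 1*(-27))*(-30) + 24) - 62559) = 1/(((2*9/1 + 27)*(-30) + 24) - 62559) = 1/(((2*9*1 + 27)*(-30) + 24) - 62559) = 1/(((18 + 27)*(-30) + 24) - 62559) = 1/((45*(-30) + 24) - 62559) = 1/((-1350 + 24) - 62559) = 1/(-1326 - 62559) = 1/(-63885) = -1/63885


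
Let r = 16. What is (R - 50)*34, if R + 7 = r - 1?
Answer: -1428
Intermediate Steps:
R = 8 (R = -7 + (16 - 1) = -7 + 15 = 8)
(R - 50)*34 = (8 - 50)*34 = -42*34 = -1428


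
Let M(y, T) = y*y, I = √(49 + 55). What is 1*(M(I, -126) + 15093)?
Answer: 15197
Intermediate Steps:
I = 2*√26 (I = √104 = 2*√26 ≈ 10.198)
M(y, T) = y²
1*(M(I, -126) + 15093) = 1*((2*√26)² + 15093) = 1*(104 + 15093) = 1*15197 = 15197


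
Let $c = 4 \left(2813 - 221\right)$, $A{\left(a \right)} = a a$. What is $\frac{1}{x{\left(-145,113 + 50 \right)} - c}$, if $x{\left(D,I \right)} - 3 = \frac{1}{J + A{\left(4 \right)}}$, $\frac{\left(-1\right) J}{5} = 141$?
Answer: $- \frac{689}{7141486} \approx -9.6478 \cdot 10^{-5}$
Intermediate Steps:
$A{\left(a \right)} = a^{2}$
$J = -705$ ($J = \left(-5\right) 141 = -705$)
$x{\left(D,I \right)} = \frac{2066}{689}$ ($x{\left(D,I \right)} = 3 + \frac{1}{-705 + 4^{2}} = 3 + \frac{1}{-705 + 16} = 3 + \frac{1}{-689} = 3 - \frac{1}{689} = \frac{2066}{689}$)
$c = 10368$ ($c = 4 \left(2813 - 221\right) = 4 \cdot 2592 = 10368$)
$\frac{1}{x{\left(-145,113 + 50 \right)} - c} = \frac{1}{\frac{2066}{689} - 10368} = \frac{1}{- \frac{7141486}{689}} = - \frac{689}{7141486}$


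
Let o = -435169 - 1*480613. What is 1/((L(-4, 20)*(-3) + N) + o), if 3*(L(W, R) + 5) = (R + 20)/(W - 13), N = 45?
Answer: -17/15567234 ≈ -1.0920e-6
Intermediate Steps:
L(W, R) = -5 + (20 + R)/(3*(-13 + W)) (L(W, R) = -5 + ((R + 20)/(W - 13))/3 = -5 + ((20 + R)/(-13 + W))/3 = -5 + (20 + R)/(3*(-13 + W)))
o = -915782 (o = -435169 - 480613 = -915782)
1/((L(-4, 20)*(-3) + N) + o) = 1/((((215 + 20 - 15*(-4))/(3*(-13 - 4)))*(-3) + 45) - 915782) = 1/((((⅓)*(215 + 20 + 60)/(-17))*(-3) + 45) - 915782) = 1/((((⅓)*(-1/17)*295)*(-3) + 45) - 915782) = 1/((-295/51*(-3) + 45) - 915782) = 1/((295/17 + 45) - 915782) = 1/(1060/17 - 915782) = 1/(-15567234/17) = -17/15567234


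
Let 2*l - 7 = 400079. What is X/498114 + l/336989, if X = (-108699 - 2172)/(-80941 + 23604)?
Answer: 634815326832377/1069391996764378 ≈ 0.59362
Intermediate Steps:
l = 200043 (l = 7/2 + (½)*400079 = 7/2 + 400079/2 = 200043)
X = 110871/57337 (X = -110871/(-57337) = -110871*(-1/57337) = 110871/57337 ≈ 1.9337)
X/498114 + l/336989 = (110871/57337)/498114 + 200043/336989 = (110871/57337)*(1/498114) + 200043*(1/336989) = 12319/3173373602 + 200043/336989 = 634815326832377/1069391996764378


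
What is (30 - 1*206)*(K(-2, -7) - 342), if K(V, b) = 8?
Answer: 58784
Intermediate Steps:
(30 - 1*206)*(K(-2, -7) - 342) = (30 - 1*206)*(8 - 342) = (30 - 206)*(-334) = -176*(-334) = 58784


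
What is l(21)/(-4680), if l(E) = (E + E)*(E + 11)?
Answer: -56/195 ≈ -0.28718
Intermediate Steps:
l(E) = 2*E*(11 + E) (l(E) = (2*E)*(11 + E) = 2*E*(11 + E))
l(21)/(-4680) = (2*21*(11 + 21))/(-4680) = (2*21*32)*(-1/4680) = 1344*(-1/4680) = -56/195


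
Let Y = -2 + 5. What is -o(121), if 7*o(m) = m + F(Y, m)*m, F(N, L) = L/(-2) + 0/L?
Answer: 2057/2 ≈ 1028.5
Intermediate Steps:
Y = 3
F(N, L) = -L/2 (F(N, L) = L*(-½) + 0 = -L/2 + 0 = -L/2)
o(m) = -m²/14 + m/7 (o(m) = (m + (-m/2)*m)/7 = (m - m²/2)/7 = -m²/14 + m/7)
-o(121) = -121*(2 - 1*121)/14 = -121*(2 - 121)/14 = -121*(-119)/14 = -1*(-2057/2) = 2057/2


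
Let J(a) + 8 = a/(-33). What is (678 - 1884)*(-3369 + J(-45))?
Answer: 44781192/11 ≈ 4.0710e+6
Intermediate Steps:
J(a) = -8 - a/33 (J(a) = -8 + a/(-33) = -8 + a*(-1/33) = -8 - a/33)
(678 - 1884)*(-3369 + J(-45)) = (678 - 1884)*(-3369 + (-8 - 1/33*(-45))) = -1206*(-3369 + (-8 + 15/11)) = -1206*(-3369 - 73/11) = -1206*(-37132/11) = 44781192/11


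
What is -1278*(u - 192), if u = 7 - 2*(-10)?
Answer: 210870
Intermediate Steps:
u = 27 (u = 7 + 20 = 27)
-1278*(u - 192) = -1278*(27 - 192) = -1278*(-165) = 210870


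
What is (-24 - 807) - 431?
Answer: -1262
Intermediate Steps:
(-24 - 807) - 431 = -831 - 431 = -1262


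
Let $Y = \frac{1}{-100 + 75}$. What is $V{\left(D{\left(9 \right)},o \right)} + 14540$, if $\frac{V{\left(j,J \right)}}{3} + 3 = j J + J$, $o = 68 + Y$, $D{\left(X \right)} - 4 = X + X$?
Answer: $\frac{480506}{25} \approx 19220.0$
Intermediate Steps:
$Y = - \frac{1}{25}$ ($Y = \frac{1}{-25} = - \frac{1}{25} \approx -0.04$)
$D{\left(X \right)} = 4 + 2 X$ ($D{\left(X \right)} = 4 + \left(X + X\right) = 4 + 2 X$)
$o = \frac{1699}{25}$ ($o = 68 - \frac{1}{25} = \frac{1699}{25} \approx 67.96$)
$V{\left(j,J \right)} = -9 + 3 J + 3 J j$ ($V{\left(j,J \right)} = -9 + 3 \left(j J + J\right) = -9 + 3 \left(J j + J\right) = -9 + 3 \left(J + J j\right) = -9 + \left(3 J + 3 J j\right) = -9 + 3 J + 3 J j$)
$V{\left(D{\left(9 \right)},o \right)} + 14540 = \left(-9 + 3 \cdot \frac{1699}{25} + 3 \cdot \frac{1699}{25} \left(4 + 2 \cdot 9\right)\right) + 14540 = \left(-9 + \frac{5097}{25} + 3 \cdot \frac{1699}{25} \left(4 + 18\right)\right) + 14540 = \left(-9 + \frac{5097}{25} + 3 \cdot \frac{1699}{25} \cdot 22\right) + 14540 = \left(-9 + \frac{5097}{25} + \frac{112134}{25}\right) + 14540 = \frac{117006}{25} + 14540 = \frac{480506}{25}$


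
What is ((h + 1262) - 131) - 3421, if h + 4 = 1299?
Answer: -995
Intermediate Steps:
h = 1295 (h = -4 + 1299 = 1295)
((h + 1262) - 131) - 3421 = ((1295 + 1262) - 131) - 3421 = (2557 - 131) - 3421 = 2426 - 3421 = -995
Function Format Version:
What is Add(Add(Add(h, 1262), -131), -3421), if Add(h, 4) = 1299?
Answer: -995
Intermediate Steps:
h = 1295 (h = Add(-4, 1299) = 1295)
Add(Add(Add(h, 1262), -131), -3421) = Add(Add(Add(1295, 1262), -131), -3421) = Add(Add(2557, -131), -3421) = Add(2426, -3421) = -995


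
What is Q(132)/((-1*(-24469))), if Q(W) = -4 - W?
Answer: -136/24469 ≈ -0.0055581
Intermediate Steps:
Q(132)/((-1*(-24469))) = (-4 - 1*132)/((-1*(-24469))) = (-4 - 132)/24469 = -136*1/24469 = -136/24469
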